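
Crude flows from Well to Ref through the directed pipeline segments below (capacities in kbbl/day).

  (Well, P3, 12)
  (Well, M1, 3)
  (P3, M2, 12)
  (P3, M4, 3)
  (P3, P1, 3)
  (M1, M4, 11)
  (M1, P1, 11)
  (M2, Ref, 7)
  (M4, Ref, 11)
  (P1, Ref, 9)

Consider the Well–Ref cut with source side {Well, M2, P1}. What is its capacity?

Edges leaving {Well, M2, P1}: Well→P3 (12), Well→M1 (3), M2→Ref (7), P1→Ref (9).
Cut capacity = 12 + 3 + 7 + 9 = 31.

31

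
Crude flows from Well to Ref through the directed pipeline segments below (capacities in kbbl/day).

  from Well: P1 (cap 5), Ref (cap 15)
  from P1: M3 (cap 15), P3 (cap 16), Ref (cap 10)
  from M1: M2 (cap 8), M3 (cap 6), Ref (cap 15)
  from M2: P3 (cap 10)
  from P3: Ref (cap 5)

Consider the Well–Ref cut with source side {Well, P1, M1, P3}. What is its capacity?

74

Edges leaving {Well, P1, M1, P3}: Well→Ref (15), P1→M3 (15), P1→Ref (10), M1→M2 (8), M1→M3 (6), M1→Ref (15), P3→Ref (5).
Cut capacity = 15 + 15 + 10 + 8 + 6 + 15 + 5 = 74.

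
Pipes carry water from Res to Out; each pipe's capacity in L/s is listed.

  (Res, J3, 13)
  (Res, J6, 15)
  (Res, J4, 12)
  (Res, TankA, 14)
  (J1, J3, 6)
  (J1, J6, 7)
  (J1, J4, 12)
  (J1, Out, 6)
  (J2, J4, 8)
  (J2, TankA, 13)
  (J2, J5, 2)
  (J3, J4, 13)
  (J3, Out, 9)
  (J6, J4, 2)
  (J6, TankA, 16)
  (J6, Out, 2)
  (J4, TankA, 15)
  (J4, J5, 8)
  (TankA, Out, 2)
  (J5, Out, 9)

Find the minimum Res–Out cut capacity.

21

Augment Res→J3→Out: bottleneck 9, flow now 9.
Augment Res→J6→Out: bottleneck 2, flow now 11.
Augment Res→TankA→Out: bottleneck 2, flow now 13.
Augment Res→J4→J5→Out: bottleneck 8, flow now 21.
No augmenting path remains; maximum flow = 21.
By max-flow min-cut, the minimum cut capacity equals the max flow.
In the residual graph, reachable from Res: {Res, J3, J6, J4, TankA}.
Min-cut edges: J3→Out (9), J6→Out (2), J4→J5 (8), TankA→Out (2); capacity 9 + 2 + 8 + 2 = 21.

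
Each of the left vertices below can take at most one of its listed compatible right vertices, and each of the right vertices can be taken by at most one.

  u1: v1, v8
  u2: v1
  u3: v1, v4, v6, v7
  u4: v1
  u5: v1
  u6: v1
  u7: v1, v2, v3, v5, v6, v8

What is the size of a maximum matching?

4

Unit-capacity flow: source→left, listed edges, right→sink; max matching = max flow.
Augmenting path u1→v1 (+1); matched 1.
Augmenting path u3→v4 (+1); matched 2.
Augmenting path u7→v2 (+1); matched 3.
Augmenting path u2→v1→u1→v8 (+1); matched 4.
No augmenting path remains; maximum matching = 4.
König certificate: {u1, u3, u7, v1} is a vertex cover of size 4 (every listed pair touches it), so no matching can be larger.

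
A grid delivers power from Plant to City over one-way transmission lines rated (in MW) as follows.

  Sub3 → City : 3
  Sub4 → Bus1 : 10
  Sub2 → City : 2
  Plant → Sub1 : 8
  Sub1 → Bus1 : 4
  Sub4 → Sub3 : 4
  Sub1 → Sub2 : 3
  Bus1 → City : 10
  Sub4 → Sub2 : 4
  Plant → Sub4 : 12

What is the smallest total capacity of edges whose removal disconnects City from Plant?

Augment Plant→Sub4→Sub2→City: bottleneck 2, flow now 2.
Augment Plant→Sub4→Sub3→City: bottleneck 3, flow now 5.
Augment Plant→Sub4→Bus1→City: bottleneck 7, flow now 12.
Augment Plant→Sub1→Bus1→City: bottleneck 3, flow now 15.
No augmenting path remains; maximum flow = 15.
By max-flow min-cut, the minimum cut capacity equals the max flow.
In the residual graph, reachable from Plant: {Plant, Sub4, Sub1, Sub2, Sub3, Bus1}.
Min-cut edges: Sub2→City (2), Sub3→City (3), Bus1→City (10); capacity 2 + 3 + 10 = 15.

15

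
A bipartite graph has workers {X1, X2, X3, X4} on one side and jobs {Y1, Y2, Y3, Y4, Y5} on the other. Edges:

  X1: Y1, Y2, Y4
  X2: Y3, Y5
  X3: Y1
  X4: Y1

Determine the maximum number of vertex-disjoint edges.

Unit-capacity flow: source→left, listed edges, right→sink; max matching = max flow.
Augmenting path X1→Y1 (+1); matched 1.
Augmenting path X2→Y3 (+1); matched 2.
Augmenting path X3→Y1→X1→Y2 (+1); matched 3.
No augmenting path remains; maximum matching = 3.
König certificate: {X1, X2, Y1} is a vertex cover of size 3 (every listed pair touches it), so no matching can be larger.

3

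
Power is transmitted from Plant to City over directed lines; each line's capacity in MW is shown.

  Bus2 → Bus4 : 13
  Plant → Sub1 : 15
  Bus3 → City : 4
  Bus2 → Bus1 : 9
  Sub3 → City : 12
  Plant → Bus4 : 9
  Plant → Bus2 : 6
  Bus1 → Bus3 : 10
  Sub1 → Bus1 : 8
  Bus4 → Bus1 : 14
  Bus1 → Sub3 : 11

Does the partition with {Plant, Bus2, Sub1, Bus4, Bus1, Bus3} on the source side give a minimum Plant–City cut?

Given cut capacity: 11 + 4 = 15.
Augment Plant→Bus2→Bus1→Sub3→City: bottleneck 6, flow now 6.
Augment Plant→Sub1→Bus1→Sub3→City: bottleneck 5, flow now 11.
Augment Plant→Sub1→Bus1→Bus3→City: bottleneck 3, flow now 14.
Augment Plant→Bus4→Bus1→Bus3→City: bottleneck 1, flow now 15.
No augmenting path remains; maximum flow = 15.
Cut capacity 15 equals the max flow, so it is a minimum cut.

Yes — it is a minimum cut (capacity 15).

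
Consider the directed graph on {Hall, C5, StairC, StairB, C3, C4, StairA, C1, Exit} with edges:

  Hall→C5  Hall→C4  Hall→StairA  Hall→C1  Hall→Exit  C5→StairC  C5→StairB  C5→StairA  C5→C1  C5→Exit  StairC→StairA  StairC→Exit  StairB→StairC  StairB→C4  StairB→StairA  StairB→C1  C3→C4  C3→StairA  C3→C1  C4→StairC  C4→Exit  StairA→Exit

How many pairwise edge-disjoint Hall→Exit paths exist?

Assign every edge capacity 1; by Menger, the answer equals the max flow.
Path Hall→Exit (+1); total 1.
Path Hall→C5→Exit (+1); total 2.
Path Hall→C4→Exit (+1); total 3.
Path Hall→StairA→Exit (+1); total 4.
No residual Hall→Exit path; max flow = 4.
Certifying cut of size 4: {Hall→C4, Hall→C5, Hall→Exit, Hall→StairA}.

4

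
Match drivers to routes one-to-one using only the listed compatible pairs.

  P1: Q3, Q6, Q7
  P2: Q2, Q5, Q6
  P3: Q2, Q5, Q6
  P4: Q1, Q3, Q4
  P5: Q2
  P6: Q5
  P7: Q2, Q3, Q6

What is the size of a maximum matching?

Unit-capacity flow: source→left, listed edges, right→sink; max matching = max flow.
Augmenting path P1→Q3 (+1); matched 1.
Augmenting path P2→Q2 (+1); matched 2.
Augmenting path P3→Q5 (+1); matched 3.
Augmenting path P4→Q1 (+1); matched 4.
Augmenting path P7→Q6 (+1); matched 5.
Augmenting path P5→Q2→P2→Q6→P7→Q3→P1→Q7 (+1); matched 6.
No augmenting path remains; maximum matching = 6.
König certificate: {P1, P4, P7, Q2, Q5, Q6} is a vertex cover of size 6 (every listed pair touches it), so no matching can be larger.

6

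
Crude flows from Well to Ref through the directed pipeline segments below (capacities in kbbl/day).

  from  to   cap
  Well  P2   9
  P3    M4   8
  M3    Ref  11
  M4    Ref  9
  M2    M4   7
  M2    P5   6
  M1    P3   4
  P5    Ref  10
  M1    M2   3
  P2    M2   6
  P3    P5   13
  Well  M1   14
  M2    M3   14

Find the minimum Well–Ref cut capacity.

13

Augment Well→M1→P3→M4→Ref: bottleneck 4, flow now 4.
Augment Well→M1→M2→M4→Ref: bottleneck 3, flow now 7.
Augment Well→P2→M2→M4→Ref: bottleneck 2, flow now 9.
Augment Well→P2→M2→P5→Ref: bottleneck 4, flow now 13.
No augmenting path remains; maximum flow = 13.
By max-flow min-cut, the minimum cut capacity equals the max flow.
In the residual graph, reachable from Well: {Well, M1, P2}.
Min-cut edges: M1→P3 (4), M1→M2 (3), P2→M2 (6); capacity 4 + 3 + 6 = 13.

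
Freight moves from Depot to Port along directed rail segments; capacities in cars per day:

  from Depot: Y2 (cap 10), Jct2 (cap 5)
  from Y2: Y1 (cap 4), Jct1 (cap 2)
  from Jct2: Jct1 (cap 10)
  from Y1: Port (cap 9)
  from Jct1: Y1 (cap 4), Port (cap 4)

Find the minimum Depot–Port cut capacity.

Augment Depot→Y2→Y1→Port: bottleneck 4, flow now 4.
Augment Depot→Y2→Jct1→Port: bottleneck 2, flow now 6.
Augment Depot→Jct2→Jct1→Port: bottleneck 2, flow now 8.
Augment Depot→Jct2→Jct1→Y1→Port: bottleneck 3, flow now 11.
No augmenting path remains; maximum flow = 11.
By max-flow min-cut, the minimum cut capacity equals the max flow.
In the residual graph, reachable from Depot: {Depot, Y2}.
Min-cut edges: Depot→Jct2 (5), Y2→Y1 (4), Y2→Jct1 (2); capacity 5 + 4 + 2 = 11.

11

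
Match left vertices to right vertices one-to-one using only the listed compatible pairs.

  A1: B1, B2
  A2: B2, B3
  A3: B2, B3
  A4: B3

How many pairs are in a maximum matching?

Unit-capacity flow: source→left, listed edges, right→sink; max matching = max flow.
Augmenting path A1→B1 (+1); matched 1.
Augmenting path A2→B2 (+1); matched 2.
Augmenting path A3→B3 (+1); matched 3.
No augmenting path remains; maximum matching = 3.
König certificate: {A1, B2, B3} is a vertex cover of size 3 (every listed pair touches it), so no matching can be larger.

3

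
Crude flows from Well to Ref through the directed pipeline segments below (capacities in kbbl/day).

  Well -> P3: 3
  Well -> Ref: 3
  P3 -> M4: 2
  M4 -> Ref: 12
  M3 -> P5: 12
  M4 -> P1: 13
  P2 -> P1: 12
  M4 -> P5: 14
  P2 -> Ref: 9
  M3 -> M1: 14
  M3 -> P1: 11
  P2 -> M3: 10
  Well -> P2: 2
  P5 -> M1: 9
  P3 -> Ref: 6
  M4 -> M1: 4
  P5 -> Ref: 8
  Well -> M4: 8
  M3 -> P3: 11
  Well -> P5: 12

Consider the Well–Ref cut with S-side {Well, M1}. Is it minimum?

No — its capacity is 28, but the minimum cut has capacity 24.

Given cut capacity: 2 + 8 + 12 + 3 + 3 = 28.
Augment Well→Ref: bottleneck 3, flow now 3.
Augment Well→P2→Ref: bottleneck 2, flow now 5.
Augment Well→M4→Ref: bottleneck 8, flow now 13.
Augment Well→P5→Ref: bottleneck 8, flow now 21.
Augment Well→P3→Ref: bottleneck 3, flow now 24.
No augmenting path remains; maximum flow = 24.
In the residual graph, reachable from Well: {Well, P5, M1}.
Min-cut edges: Well→P2 (2), Well→M4 (8), Well→P3 (3), Well→Ref (3), P5→Ref (8); capacity 2 + 8 + 3 + 3 + 8 = 24.
Cut capacity 28 exceeds the max flow 24, so it is not minimum.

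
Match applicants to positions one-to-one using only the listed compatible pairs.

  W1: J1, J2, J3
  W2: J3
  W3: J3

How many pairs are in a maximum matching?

Unit-capacity flow: source→left, listed edges, right→sink; max matching = max flow.
Augmenting path W1→J1 (+1); matched 1.
Augmenting path W2→J3 (+1); matched 2.
No augmenting path remains; maximum matching = 2.
König certificate: {W1, J3} is a vertex cover of size 2 (every listed pair touches it), so no matching can be larger.

2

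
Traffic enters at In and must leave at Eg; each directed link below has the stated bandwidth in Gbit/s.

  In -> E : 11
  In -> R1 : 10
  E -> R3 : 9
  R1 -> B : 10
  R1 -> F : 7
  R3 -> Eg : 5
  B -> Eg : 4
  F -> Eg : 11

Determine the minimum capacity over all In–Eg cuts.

15

Augment In→E→R3→Eg: bottleneck 5, flow now 5.
Augment In→R1→B→Eg: bottleneck 4, flow now 9.
Augment In→R1→F→Eg: bottleneck 6, flow now 15.
No augmenting path remains; maximum flow = 15.
By max-flow min-cut, the minimum cut capacity equals the max flow.
In the residual graph, reachable from In: {In, E, R3}.
Min-cut edges: In→R1 (10), R3→Eg (5); capacity 10 + 5 = 15.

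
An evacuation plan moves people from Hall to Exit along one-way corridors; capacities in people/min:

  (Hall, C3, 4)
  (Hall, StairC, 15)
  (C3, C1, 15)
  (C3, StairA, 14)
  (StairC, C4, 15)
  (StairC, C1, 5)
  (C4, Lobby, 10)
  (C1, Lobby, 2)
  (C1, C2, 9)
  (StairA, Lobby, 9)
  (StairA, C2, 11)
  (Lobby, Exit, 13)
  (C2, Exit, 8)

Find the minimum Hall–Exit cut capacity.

19

Augment Hall→C3→C1→Lobby→Exit: bottleneck 2, flow now 2.
Augment Hall→C3→C1→C2→Exit: bottleneck 2, flow now 4.
Augment Hall→StairC→C4→Lobby→Exit: bottleneck 10, flow now 14.
Augment Hall→StairC→C1→C2→Exit: bottleneck 5, flow now 19.
No augmenting path remains; maximum flow = 19.
By max-flow min-cut, the minimum cut capacity equals the max flow.
In the residual graph, reachable from Hall: {Hall}.
Min-cut edges: Hall→C3 (4), Hall→StairC (15); capacity 4 + 15 = 19.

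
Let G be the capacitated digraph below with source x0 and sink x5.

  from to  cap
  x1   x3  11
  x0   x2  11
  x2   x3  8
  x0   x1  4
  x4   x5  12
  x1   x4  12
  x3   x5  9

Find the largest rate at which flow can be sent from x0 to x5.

12

Augment x0→x1→x3→x5: bottleneck 4, flow now 4.
Augment x0→x2→x3→x5: bottleneck 5, flow now 9.
Augment x0→x2→x3→x1→x4→x5: bottleneck 3, flow now 12. (uses reverse residual edge)
No augmenting path remains; maximum flow = 12.
In the residual graph, reachable from x0: {x0, x2}.
Min-cut edges: x0→x1 (4), x2→x3 (8); capacity 4 + 8 = 12.
This cut is saturated, so no flow can exceed 12.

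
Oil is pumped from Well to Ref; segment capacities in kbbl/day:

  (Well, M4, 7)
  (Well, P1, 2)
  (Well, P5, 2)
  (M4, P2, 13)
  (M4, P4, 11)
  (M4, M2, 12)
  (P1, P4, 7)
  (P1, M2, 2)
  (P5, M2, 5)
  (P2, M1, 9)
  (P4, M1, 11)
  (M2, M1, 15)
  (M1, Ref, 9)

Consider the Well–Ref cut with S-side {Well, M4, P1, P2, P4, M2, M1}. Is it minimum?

No — its capacity is 11, but the minimum cut has capacity 9.

Given cut capacity: 2 + 9 = 11.
Augment Well→M4→P2→M1→Ref: bottleneck 7, flow now 7.
Augment Well→P1→P4→M1→Ref: bottleneck 2, flow now 9.
No augmenting path remains; maximum flow = 9.
In the residual graph, reachable from Well: {Well, M4, P1, P5, P2, P4, M2, M1}.
Min-cut edges: M1→Ref (9); capacity 9 = 9.
Cut capacity 11 exceeds the max flow 9, so it is not minimum.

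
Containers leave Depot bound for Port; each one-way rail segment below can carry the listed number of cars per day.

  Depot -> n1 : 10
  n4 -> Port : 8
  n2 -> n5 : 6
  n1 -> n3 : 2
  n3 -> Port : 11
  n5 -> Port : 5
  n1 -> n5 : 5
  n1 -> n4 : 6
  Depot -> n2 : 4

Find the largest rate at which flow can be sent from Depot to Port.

Augment Depot→n1→n3→Port: bottleneck 2, flow now 2.
Augment Depot→n1→n4→Port: bottleneck 6, flow now 8.
Augment Depot→n1→n5→Port: bottleneck 2, flow now 10.
Augment Depot→n2→n5→Port: bottleneck 3, flow now 13.
No augmenting path remains; maximum flow = 13.
In the residual graph, reachable from Depot: {Depot, n1, n2, n5}.
Min-cut edges: n1→n3 (2), n1→n4 (6), n5→Port (5); capacity 2 + 6 + 5 = 13.
This cut is saturated, so no flow can exceed 13.

13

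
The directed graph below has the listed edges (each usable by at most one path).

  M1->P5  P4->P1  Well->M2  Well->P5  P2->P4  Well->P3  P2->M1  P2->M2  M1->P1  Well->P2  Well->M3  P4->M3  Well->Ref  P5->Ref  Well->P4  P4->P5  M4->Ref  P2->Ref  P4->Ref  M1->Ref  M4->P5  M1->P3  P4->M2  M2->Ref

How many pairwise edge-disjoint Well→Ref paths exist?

5

Assign every edge capacity 1; by Menger, the answer equals the max flow.
Path Well→Ref (+1); total 1.
Path Well→P2→Ref (+1); total 2.
Path Well→P4→Ref (+1); total 3.
Path Well→P5→Ref (+1); total 4.
Path Well→M2→Ref (+1); total 5.
No residual Well→Ref path; max flow = 5.
Certifying cut of size 5: {Well→M2, Well→P2, Well→P4, Well→P5, Well→Ref}.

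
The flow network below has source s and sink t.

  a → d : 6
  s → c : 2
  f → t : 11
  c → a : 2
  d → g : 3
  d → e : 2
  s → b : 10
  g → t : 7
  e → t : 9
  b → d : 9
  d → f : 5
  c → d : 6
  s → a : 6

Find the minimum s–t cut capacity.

Augment s→a→d→e→t: bottleneck 2, flow now 2.
Augment s→a→d→f→t: bottleneck 4, flow now 6.
Augment s→b→d→f→t: bottleneck 1, flow now 7.
Augment s→b→d→g→t: bottleneck 3, flow now 10.
No augmenting path remains; maximum flow = 10.
By max-flow min-cut, the minimum cut capacity equals the max flow.
In the residual graph, reachable from s: {s, a, b, c, d}.
Min-cut edges: d→e (2), d→f (5), d→g (3); capacity 2 + 5 + 3 = 10.

10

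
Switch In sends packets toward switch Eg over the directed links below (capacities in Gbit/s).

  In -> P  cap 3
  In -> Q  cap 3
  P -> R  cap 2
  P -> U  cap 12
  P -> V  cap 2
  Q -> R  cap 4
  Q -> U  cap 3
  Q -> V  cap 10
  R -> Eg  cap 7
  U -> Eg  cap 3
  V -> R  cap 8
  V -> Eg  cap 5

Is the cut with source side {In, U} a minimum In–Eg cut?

Given cut capacity: 3 + 3 + 3 = 9.
Augment In→P→R→Eg: bottleneck 2, flow now 2.
Augment In→P→U→Eg: bottleneck 1, flow now 3.
Augment In→Q→R→Eg: bottleneck 3, flow now 6.
No augmenting path remains; maximum flow = 6.
In the residual graph, reachable from In: {In}.
Min-cut edges: In→P (3), In→Q (3); capacity 3 + 3 = 6.
Cut capacity 9 exceeds the max flow 6, so it is not minimum.

No — its capacity is 9, but the minimum cut has capacity 6.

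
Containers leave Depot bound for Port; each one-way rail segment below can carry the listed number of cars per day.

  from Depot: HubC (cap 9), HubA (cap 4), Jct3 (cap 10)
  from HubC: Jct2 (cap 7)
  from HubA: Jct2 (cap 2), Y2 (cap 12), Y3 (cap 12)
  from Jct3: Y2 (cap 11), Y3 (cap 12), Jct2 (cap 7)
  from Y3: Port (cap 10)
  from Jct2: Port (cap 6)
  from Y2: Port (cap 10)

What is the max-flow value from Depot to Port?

20

Augment Depot→HubC→Jct2→Port: bottleneck 6, flow now 6.
Augment Depot→HubA→Y3→Port: bottleneck 4, flow now 10.
Augment Depot→Jct3→Y3→Port: bottleneck 6, flow now 16.
Augment Depot→Jct3→Y2→Port: bottleneck 4, flow now 20.
No augmenting path remains; maximum flow = 20.
In the residual graph, reachable from Depot: {Depot, HubC, Jct2}.
Min-cut edges: Depot→HubA (4), Depot→Jct3 (10), Jct2→Port (6); capacity 4 + 10 + 6 = 20.
This cut is saturated, so no flow can exceed 20.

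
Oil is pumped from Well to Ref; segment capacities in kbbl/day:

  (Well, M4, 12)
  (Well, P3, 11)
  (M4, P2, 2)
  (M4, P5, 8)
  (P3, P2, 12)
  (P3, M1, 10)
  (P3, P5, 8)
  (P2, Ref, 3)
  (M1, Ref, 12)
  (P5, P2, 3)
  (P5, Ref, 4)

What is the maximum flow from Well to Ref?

Augment Well→M4→P2→Ref: bottleneck 2, flow now 2.
Augment Well→M4→P5→Ref: bottleneck 4, flow now 6.
Augment Well→P3→P2→Ref: bottleneck 1, flow now 7.
Augment Well→P3→M1→Ref: bottleneck 10, flow now 17.
No augmenting path remains; maximum flow = 17.
In the residual graph, reachable from Well: {Well, M4, P3, P2, P5}.
Min-cut edges: P3→M1 (10), P2→Ref (3), P5→Ref (4); capacity 10 + 3 + 4 = 17.
This cut is saturated, so no flow can exceed 17.

17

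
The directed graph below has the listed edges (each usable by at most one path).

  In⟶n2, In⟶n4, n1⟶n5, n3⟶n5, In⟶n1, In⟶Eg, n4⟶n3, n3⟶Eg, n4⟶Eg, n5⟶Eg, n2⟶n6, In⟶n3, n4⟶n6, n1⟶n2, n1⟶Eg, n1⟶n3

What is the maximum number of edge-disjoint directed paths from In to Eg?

Assign every edge capacity 1; by Menger, the answer equals the max flow.
Path In→Eg (+1); total 1.
Path In→n1→Eg (+1); total 2.
Path In→n3→Eg (+1); total 3.
Path In→n4→Eg (+1); total 4.
No residual In→Eg path; max flow = 4.
Certifying cut of size 4: {In→Eg, In→n1, In→n3, In→n4}.

4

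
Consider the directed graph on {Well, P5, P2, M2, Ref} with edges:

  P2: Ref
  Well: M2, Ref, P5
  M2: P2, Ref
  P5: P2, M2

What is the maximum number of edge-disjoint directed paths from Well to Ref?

3

Assign every edge capacity 1; by Menger, the answer equals the max flow.
Path Well→Ref (+1); total 1.
Path Well→M2→Ref (+1); total 2.
Path Well→P5→P2→Ref (+1); total 3.
No residual Well→Ref path; max flow = 3.
Certifying cut of size 3: {Well→M2, Well→P5, Well→Ref}.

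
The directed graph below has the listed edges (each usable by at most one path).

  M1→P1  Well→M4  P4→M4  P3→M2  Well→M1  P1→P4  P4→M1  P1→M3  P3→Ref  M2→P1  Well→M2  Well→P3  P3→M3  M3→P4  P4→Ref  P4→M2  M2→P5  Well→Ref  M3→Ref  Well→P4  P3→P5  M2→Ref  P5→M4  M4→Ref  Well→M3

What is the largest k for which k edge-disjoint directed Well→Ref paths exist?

Assign every edge capacity 1; by Menger, the answer equals the max flow.
Path Well→Ref (+1); total 1.
Path Well→P3→Ref (+1); total 2.
Path Well→P4→Ref (+1); total 3.
Path Well→M2→Ref (+1); total 4.
Path Well→M4→Ref (+1); total 5.
Path Well→M3→Ref (+1); total 6.
No residual Well→Ref path; max flow = 6.
Certifying cut of size 6: {M2→Ref, M3→Ref, M4→Ref, P4→Ref, Well→P3, Well→Ref}.

6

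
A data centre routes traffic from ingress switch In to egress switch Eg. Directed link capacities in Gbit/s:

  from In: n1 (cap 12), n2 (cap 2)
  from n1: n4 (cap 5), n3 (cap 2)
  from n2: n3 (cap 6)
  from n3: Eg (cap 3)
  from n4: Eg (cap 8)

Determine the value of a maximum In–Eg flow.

8

Augment In→n1→n3→Eg: bottleneck 2, flow now 2.
Augment In→n1→n4→Eg: bottleneck 5, flow now 7.
Augment In→n2→n3→Eg: bottleneck 1, flow now 8.
No augmenting path remains; maximum flow = 8.
In the residual graph, reachable from In: {In, n1, n2, n3}.
Min-cut edges: n1→n4 (5), n3→Eg (3); capacity 5 + 3 = 8.
This cut is saturated, so no flow can exceed 8.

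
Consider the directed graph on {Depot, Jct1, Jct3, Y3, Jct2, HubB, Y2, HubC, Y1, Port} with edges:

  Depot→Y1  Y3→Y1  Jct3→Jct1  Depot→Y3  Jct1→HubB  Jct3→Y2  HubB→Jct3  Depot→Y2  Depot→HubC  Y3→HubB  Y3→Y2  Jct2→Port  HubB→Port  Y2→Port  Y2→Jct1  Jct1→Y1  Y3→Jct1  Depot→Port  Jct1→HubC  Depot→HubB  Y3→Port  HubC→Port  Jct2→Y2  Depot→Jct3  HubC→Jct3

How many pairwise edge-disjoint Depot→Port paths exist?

5

Assign every edge capacity 1; by Menger, the answer equals the max flow.
Path Depot→Port (+1); total 1.
Path Depot→Y3→Port (+1); total 2.
Path Depot→HubB→Port (+1); total 3.
Path Depot→Y2→Port (+1); total 4.
Path Depot→HubC→Port (+1); total 5.
No residual Depot→Port path; max flow = 5.
Certifying cut of size 5: {Depot→Port, Depot→Y3, HubB→Port, HubC→Port, Y2→Port}.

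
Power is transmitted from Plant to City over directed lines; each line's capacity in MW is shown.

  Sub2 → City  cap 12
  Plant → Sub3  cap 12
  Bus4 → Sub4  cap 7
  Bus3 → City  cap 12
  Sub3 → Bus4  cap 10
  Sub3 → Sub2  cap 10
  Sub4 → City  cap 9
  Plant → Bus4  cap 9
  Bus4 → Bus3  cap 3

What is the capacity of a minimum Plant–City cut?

Augment Plant→Bus4→Bus3→City: bottleneck 3, flow now 3.
Augment Plant→Bus4→Sub4→City: bottleneck 6, flow now 9.
Augment Plant→Sub3→Sub2→City: bottleneck 10, flow now 19.
Augment Plant→Sub3→Bus4→Sub4→City: bottleneck 1, flow now 20.
No augmenting path remains; maximum flow = 20.
By max-flow min-cut, the minimum cut capacity equals the max flow.
In the residual graph, reachable from Plant: {Plant, Bus4, Sub3}.
Min-cut edges: Bus4→Bus3 (3), Bus4→Sub4 (7), Sub3→Sub2 (10); capacity 3 + 7 + 10 = 20.

20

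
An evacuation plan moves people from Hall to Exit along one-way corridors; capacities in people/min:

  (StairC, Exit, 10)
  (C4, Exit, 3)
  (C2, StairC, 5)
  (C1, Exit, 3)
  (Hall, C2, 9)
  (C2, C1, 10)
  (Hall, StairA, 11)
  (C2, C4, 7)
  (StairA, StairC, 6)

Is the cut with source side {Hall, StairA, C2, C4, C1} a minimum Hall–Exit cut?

Given cut capacity: 6 + 5 + 3 + 3 = 17.
Augment Hall→StairA→StairC→Exit: bottleneck 6, flow now 6.
Augment Hall→C2→C4→Exit: bottleneck 3, flow now 9.
Augment Hall→C2→C1→Exit: bottleneck 3, flow now 12.
Augment Hall→C2→StairC→Exit: bottleneck 3, flow now 15.
No augmenting path remains; maximum flow = 15.
In the residual graph, reachable from Hall: {Hall, StairA}.
Min-cut edges: Hall→C2 (9), StairA→StairC (6); capacity 9 + 6 = 15.
Cut capacity 17 exceeds the max flow 15, so it is not minimum.

No — its capacity is 17, but the minimum cut has capacity 15.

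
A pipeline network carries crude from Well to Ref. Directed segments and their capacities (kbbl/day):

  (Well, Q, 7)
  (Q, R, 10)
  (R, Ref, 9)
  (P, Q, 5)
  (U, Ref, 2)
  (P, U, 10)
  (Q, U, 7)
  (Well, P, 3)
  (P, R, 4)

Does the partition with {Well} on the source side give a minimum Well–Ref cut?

Yes — it is a minimum cut (capacity 10).

Given cut capacity: 3 + 7 = 10.
Augment Well→P→R→Ref: bottleneck 3, flow now 3.
Augment Well→Q→R→Ref: bottleneck 6, flow now 9.
Augment Well→Q→U→Ref: bottleneck 1, flow now 10.
No augmenting path remains; maximum flow = 10.
Cut capacity 10 equals the max flow, so it is a minimum cut.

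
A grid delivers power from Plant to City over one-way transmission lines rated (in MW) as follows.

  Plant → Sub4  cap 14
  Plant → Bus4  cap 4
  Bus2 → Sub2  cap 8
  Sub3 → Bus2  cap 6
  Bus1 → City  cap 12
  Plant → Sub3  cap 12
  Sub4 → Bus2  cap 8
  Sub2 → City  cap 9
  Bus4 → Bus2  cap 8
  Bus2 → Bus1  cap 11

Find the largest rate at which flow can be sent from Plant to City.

18

Augment Plant→Bus4→Bus2→Sub2→City: bottleneck 4, flow now 4.
Augment Plant→Sub3→Bus2→Sub2→City: bottleneck 4, flow now 8.
Augment Plant→Sub3→Bus2→Bus1→City: bottleneck 2, flow now 10.
Augment Plant→Sub4→Bus2→Bus1→City: bottleneck 8, flow now 18.
No augmenting path remains; maximum flow = 18.
In the residual graph, reachable from Plant: {Plant, Sub3, Sub4}.
Min-cut edges: Plant→Bus4 (4), Sub3→Bus2 (6), Sub4→Bus2 (8); capacity 4 + 6 + 8 = 18.
This cut is saturated, so no flow can exceed 18.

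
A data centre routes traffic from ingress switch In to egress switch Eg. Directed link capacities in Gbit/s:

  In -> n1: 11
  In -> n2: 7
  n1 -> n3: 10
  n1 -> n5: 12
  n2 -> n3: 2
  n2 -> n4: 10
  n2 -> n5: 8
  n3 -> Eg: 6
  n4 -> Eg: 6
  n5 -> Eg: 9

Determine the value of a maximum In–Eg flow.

Augment In→n1→n3→Eg: bottleneck 6, flow now 6.
Augment In→n1→n5→Eg: bottleneck 5, flow now 11.
Augment In→n2→n4→Eg: bottleneck 6, flow now 17.
Augment In→n2→n5→Eg: bottleneck 1, flow now 18.
No augmenting path remains; maximum flow = 18.
In the residual graph, reachable from In: {In}.
Min-cut edges: In→n1 (11), In→n2 (7); capacity 11 + 7 = 18.
This cut is saturated, so no flow can exceed 18.

18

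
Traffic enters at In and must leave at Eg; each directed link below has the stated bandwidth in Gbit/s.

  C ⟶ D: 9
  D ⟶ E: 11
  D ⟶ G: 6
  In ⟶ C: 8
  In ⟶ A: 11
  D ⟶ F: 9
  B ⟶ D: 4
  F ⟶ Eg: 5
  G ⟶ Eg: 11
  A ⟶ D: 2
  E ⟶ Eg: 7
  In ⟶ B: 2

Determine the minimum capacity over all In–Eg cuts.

12

Augment In→A→D→E→Eg: bottleneck 2, flow now 2.
Augment In→B→D→E→Eg: bottleneck 2, flow now 4.
Augment In→C→D→E→Eg: bottleneck 3, flow now 7.
Augment In→C→D→F→Eg: bottleneck 5, flow now 12.
No augmenting path remains; maximum flow = 12.
By max-flow min-cut, the minimum cut capacity equals the max flow.
In the residual graph, reachable from In: {In, A}.
Min-cut edges: In→B (2), In→C (8), A→D (2); capacity 2 + 8 + 2 = 12.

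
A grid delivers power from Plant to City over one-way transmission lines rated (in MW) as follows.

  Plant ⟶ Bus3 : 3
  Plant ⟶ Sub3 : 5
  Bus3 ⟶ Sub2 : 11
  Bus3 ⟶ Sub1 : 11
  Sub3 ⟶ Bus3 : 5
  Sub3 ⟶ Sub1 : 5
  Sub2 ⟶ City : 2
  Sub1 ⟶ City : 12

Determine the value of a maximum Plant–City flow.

Augment Plant→Bus3→Sub2→City: bottleneck 2, flow now 2.
Augment Plant→Bus3→Sub1→City: bottleneck 1, flow now 3.
Augment Plant→Sub3→Sub1→City: bottleneck 5, flow now 8.
No augmenting path remains; maximum flow = 8.
In the residual graph, reachable from Plant: {Plant}.
Min-cut edges: Plant→Bus3 (3), Plant→Sub3 (5); capacity 3 + 5 = 8.
This cut is saturated, so no flow can exceed 8.

8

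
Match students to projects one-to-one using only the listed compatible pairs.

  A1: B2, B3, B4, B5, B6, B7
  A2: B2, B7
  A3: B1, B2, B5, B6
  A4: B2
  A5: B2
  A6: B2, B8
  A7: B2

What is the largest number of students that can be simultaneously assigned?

Unit-capacity flow: source→left, listed edges, right→sink; max matching = max flow.
Augmenting path A1→B2 (+1); matched 1.
Augmenting path A2→B7 (+1); matched 2.
Augmenting path A3→B1 (+1); matched 3.
Augmenting path A6→B8 (+1); matched 4.
Augmenting path A4→B2→A1→B3 (+1); matched 5.
No augmenting path remains; maximum matching = 5.
König certificate: {A1, A2, A3, A6, B2} is a vertex cover of size 5 (every listed pair touches it), so no matching can be larger.

5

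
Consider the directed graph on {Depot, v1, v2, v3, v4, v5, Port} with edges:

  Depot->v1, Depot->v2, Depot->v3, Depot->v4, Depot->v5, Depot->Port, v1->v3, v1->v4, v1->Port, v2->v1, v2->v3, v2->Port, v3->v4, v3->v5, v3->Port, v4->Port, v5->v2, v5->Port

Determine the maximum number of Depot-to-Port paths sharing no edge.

6

Assign every edge capacity 1; by Menger, the answer equals the max flow.
Path Depot→Port (+1); total 1.
Path Depot→v1→Port (+1); total 2.
Path Depot→v2→Port (+1); total 3.
Path Depot→v3→Port (+1); total 4.
Path Depot→v4→Port (+1); total 5.
Path Depot→v5→Port (+1); total 6.
No residual Depot→Port path; max flow = 6.
Certifying cut of size 6: {Depot→Port, Depot→v1, Depot→v2, Depot→v3, Depot→v4, Depot→v5}.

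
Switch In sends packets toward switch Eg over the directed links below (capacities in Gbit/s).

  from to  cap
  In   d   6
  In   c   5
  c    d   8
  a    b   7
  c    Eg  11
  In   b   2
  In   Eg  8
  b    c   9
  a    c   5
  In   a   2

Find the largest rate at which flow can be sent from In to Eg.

Augment In→Eg: bottleneck 8, flow now 8.
Augment In→c→Eg: bottleneck 5, flow now 13.
Augment In→a→c→Eg: bottleneck 2, flow now 15.
Augment In→b→c→Eg: bottleneck 2, flow now 17.
No augmenting path remains; maximum flow = 17.
In the residual graph, reachable from In: {In, d}.
Min-cut edges: In→a (2), In→b (2), In→c (5), In→Eg (8); capacity 2 + 2 + 5 + 8 = 17.
This cut is saturated, so no flow can exceed 17.

17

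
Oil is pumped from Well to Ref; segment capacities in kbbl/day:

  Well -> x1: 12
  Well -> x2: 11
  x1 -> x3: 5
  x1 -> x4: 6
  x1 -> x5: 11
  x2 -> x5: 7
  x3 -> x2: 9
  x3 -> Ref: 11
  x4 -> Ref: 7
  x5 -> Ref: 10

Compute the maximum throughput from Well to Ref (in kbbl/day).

Augment Well→x1→x3→Ref: bottleneck 5, flow now 5.
Augment Well→x1→x4→Ref: bottleneck 6, flow now 11.
Augment Well→x1→x5→Ref: bottleneck 1, flow now 12.
Augment Well→x2→x5→Ref: bottleneck 7, flow now 19.
No augmenting path remains; maximum flow = 19.
In the residual graph, reachable from Well: {Well, x2}.
Min-cut edges: Well→x1 (12), x2→x5 (7); capacity 12 + 7 = 19.
This cut is saturated, so no flow can exceed 19.

19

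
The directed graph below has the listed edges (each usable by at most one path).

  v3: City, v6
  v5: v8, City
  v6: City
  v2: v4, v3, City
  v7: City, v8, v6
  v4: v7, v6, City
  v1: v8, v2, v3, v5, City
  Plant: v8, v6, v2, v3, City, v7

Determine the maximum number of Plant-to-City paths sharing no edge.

Assign every edge capacity 1; by Menger, the answer equals the max flow.
Path Plant→City (+1); total 1.
Path Plant→v2→City (+1); total 2.
Path Plant→v3→City (+1); total 3.
Path Plant→v6→City (+1); total 4.
Path Plant→v7→City (+1); total 5.
No residual Plant→City path; max flow = 5.
Certifying cut of size 5: {Plant→City, Plant→v2, Plant→v3, Plant→v6, Plant→v7}.

5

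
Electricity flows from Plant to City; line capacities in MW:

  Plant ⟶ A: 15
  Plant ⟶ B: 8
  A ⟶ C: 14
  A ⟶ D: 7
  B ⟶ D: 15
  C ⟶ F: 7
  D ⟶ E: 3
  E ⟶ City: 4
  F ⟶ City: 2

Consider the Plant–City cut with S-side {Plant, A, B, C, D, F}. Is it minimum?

Given cut capacity: 3 + 2 = 5.
Augment Plant→A→C→F→City: bottleneck 2, flow now 2.
Augment Plant→A→D→E→City: bottleneck 3, flow now 5.
No augmenting path remains; maximum flow = 5.
Cut capacity 5 equals the max flow, so it is a minimum cut.

Yes — it is a minimum cut (capacity 5).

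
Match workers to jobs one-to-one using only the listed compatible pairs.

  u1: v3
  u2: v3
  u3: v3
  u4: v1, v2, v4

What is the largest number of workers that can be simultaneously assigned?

2

Unit-capacity flow: source→left, listed edges, right→sink; max matching = max flow.
Augmenting path u1→v3 (+1); matched 1.
Augmenting path u4→v1 (+1); matched 2.
No augmenting path remains; maximum matching = 2.
König certificate: {u4, v3} is a vertex cover of size 2 (every listed pair touches it), so no matching can be larger.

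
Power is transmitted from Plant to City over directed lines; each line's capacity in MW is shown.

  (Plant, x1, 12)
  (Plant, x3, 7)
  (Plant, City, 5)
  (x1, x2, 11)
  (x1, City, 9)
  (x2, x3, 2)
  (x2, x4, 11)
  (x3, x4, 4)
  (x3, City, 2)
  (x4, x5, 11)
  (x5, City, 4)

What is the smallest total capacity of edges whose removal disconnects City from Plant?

20

Augment Plant→City: bottleneck 5, flow now 5.
Augment Plant→x1→City: bottleneck 9, flow now 14.
Augment Plant→x3→City: bottleneck 2, flow now 16.
Augment Plant→x3→x4→x5→City: bottleneck 4, flow now 20.
No augmenting path remains; maximum flow = 20.
By max-flow min-cut, the minimum cut capacity equals the max flow.
In the residual graph, reachable from Plant: {Plant, x1, x2, x3, x4, x5}.
Min-cut edges: Plant→City (5), x1→City (9), x3→City (2), x5→City (4); capacity 5 + 9 + 2 + 4 = 20.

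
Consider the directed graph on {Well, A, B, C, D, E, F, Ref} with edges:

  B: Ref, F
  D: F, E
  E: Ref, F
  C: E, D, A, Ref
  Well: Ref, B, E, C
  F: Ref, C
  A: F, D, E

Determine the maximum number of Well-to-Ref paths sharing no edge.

Assign every edge capacity 1; by Menger, the answer equals the max flow.
Path Well→Ref (+1); total 1.
Path Well→B→Ref (+1); total 2.
Path Well→C→Ref (+1); total 3.
Path Well→E→Ref (+1); total 4.
No residual Well→Ref path; max flow = 4.
Certifying cut of size 4: {Well→B, Well→C, Well→E, Well→Ref}.

4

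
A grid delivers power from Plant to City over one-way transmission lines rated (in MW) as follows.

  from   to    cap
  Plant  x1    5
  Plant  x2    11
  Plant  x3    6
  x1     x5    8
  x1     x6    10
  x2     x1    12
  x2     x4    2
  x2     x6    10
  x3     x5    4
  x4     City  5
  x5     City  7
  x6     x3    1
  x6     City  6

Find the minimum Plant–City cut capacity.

15

Augment Plant→x1→x5→City: bottleneck 5, flow now 5.
Augment Plant→x2→x4→City: bottleneck 2, flow now 7.
Augment Plant→x2→x6→City: bottleneck 6, flow now 13.
Augment Plant→x3→x5→City: bottleneck 2, flow now 15.
No augmenting path remains; maximum flow = 15.
By max-flow min-cut, the minimum cut capacity equals the max flow.
In the residual graph, reachable from Plant: {Plant, x1, x2, x3, x5, x6}.
Min-cut edges: x2→x4 (2), x5→City (7), x6→City (6); capacity 2 + 7 + 6 = 15.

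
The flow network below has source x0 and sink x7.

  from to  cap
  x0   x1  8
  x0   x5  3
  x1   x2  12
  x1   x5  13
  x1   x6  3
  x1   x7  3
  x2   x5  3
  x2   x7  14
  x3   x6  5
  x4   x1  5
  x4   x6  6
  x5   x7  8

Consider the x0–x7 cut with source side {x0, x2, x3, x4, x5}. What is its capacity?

Edges leaving {x0, x2, x3, x4, x5}: x0→x1 (8), x2→x7 (14), x3→x6 (5), x4→x1 (5), x4→x6 (6), x5→x7 (8).
Cut capacity = 8 + 14 + 5 + 5 + 6 + 8 = 46.

46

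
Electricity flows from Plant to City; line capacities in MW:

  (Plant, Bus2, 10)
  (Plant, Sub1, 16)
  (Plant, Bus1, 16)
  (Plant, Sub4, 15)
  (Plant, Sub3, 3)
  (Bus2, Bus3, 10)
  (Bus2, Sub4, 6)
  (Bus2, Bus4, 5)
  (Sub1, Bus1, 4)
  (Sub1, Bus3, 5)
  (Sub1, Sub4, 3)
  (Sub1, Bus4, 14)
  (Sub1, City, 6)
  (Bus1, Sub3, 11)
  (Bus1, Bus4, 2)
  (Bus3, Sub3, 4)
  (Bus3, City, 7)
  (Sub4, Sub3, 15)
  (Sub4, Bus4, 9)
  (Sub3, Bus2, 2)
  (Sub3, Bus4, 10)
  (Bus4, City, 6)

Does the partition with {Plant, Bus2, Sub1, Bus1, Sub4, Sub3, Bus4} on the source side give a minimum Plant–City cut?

No — its capacity is 27, but the minimum cut has capacity 19.

Given cut capacity: 10 + 5 + 6 + 6 = 27.
Augment Plant→Sub1→City: bottleneck 6, flow now 6.
Augment Plant→Bus2→Bus3→City: bottleneck 7, flow now 13.
Augment Plant→Bus2→Bus4→City: bottleneck 3, flow now 16.
Augment Plant→Sub1→Bus4→City: bottleneck 3, flow now 19.
No augmenting path remains; maximum flow = 19.
In the residual graph, reachable from Plant: {Plant, Bus2, Sub1, Bus1, Bus3, Sub4, Sub3, Bus4}.
Min-cut edges: Sub1→City (6), Bus3→City (7), Bus4→City (6); capacity 6 + 7 + 6 = 19.
Cut capacity 27 exceeds the max flow 19, so it is not minimum.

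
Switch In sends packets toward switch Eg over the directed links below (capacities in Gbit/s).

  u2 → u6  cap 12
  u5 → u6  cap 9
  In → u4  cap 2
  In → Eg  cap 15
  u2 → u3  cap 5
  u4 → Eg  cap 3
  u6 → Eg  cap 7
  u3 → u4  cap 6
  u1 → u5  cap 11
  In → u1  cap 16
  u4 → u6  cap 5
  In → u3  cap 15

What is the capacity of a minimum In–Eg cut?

Augment In→Eg: bottleneck 15, flow now 15.
Augment In→u4→Eg: bottleneck 2, flow now 17.
Augment In→u3→u4→Eg: bottleneck 1, flow now 18.
Augment In→u1→u5→u6→Eg: bottleneck 7, flow now 25.
No augmenting path remains; maximum flow = 25.
By max-flow min-cut, the minimum cut capacity equals the max flow.
In the residual graph, reachable from In: {In, u1, u3, u4, u5, u6}.
Min-cut edges: In→Eg (15), u4→Eg (3), u6→Eg (7); capacity 15 + 3 + 7 = 25.

25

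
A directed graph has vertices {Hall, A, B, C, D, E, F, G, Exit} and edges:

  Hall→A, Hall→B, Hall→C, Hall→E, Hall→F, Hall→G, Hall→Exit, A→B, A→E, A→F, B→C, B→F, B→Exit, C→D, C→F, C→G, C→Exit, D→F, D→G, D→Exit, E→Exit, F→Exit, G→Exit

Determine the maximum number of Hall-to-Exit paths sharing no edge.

7

Assign every edge capacity 1; by Menger, the answer equals the max flow.
Path Hall→Exit (+1); total 1.
Path Hall→B→Exit (+1); total 2.
Path Hall→C→Exit (+1); total 3.
Path Hall→E→Exit (+1); total 4.
Path Hall→F→Exit (+1); total 5.
Path Hall→G→Exit (+1); total 6.
Path Hall→A→B→C→D→Exit (+1); total 7.
No residual Hall→Exit path; max flow = 7.
Certifying cut of size 7: {Hall→A, Hall→B, Hall→C, Hall→E, Hall→Exit, Hall→F, Hall→G}.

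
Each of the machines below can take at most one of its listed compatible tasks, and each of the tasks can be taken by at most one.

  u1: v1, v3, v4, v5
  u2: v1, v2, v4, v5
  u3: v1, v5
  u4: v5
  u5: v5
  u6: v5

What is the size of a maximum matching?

4

Unit-capacity flow: source→left, listed edges, right→sink; max matching = max flow.
Augmenting path u1→v1 (+1); matched 1.
Augmenting path u2→v2 (+1); matched 2.
Augmenting path u3→v5 (+1); matched 3.
Augmenting path u4→v5→u3→v1→u1→v3 (+1); matched 4.
No augmenting path remains; maximum matching = 4.
König certificate: {u1, u2, u3, v5} is a vertex cover of size 4 (every listed pair touches it), so no matching can be larger.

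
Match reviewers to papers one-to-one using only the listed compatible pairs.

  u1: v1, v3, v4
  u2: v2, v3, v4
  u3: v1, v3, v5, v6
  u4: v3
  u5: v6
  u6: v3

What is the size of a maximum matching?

5

Unit-capacity flow: source→left, listed edges, right→sink; max matching = max flow.
Augmenting path u1→v1 (+1); matched 1.
Augmenting path u2→v2 (+1); matched 2.
Augmenting path u3→v3 (+1); matched 3.
Augmenting path u5→v6 (+1); matched 4.
Augmenting path u4→v3→u3→v5 (+1); matched 5.
No augmenting path remains; maximum matching = 5.
König certificate: {u1, u2, u3, u5, v3} is a vertex cover of size 5 (every listed pair touches it), so no matching can be larger.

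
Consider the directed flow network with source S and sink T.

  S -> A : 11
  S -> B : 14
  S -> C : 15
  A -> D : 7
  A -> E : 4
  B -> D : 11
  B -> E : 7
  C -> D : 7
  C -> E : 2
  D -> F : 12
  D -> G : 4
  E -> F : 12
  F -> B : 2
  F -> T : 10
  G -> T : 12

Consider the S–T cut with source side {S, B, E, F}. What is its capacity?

Edges leaving {S, B, E, F}: S→A (11), S→C (15), B→D (11), F→T (10).
Cut capacity = 11 + 15 + 11 + 10 = 47.

47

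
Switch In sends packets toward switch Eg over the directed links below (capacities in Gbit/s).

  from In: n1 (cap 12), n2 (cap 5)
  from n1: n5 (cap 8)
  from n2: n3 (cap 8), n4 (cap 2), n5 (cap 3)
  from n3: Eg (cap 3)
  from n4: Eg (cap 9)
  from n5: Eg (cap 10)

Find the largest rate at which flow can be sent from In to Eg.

Augment In→n1→n5→Eg: bottleneck 8, flow now 8.
Augment In→n2→n3→Eg: bottleneck 3, flow now 11.
Augment In→n2→n4→Eg: bottleneck 2, flow now 13.
No augmenting path remains; maximum flow = 13.
In the residual graph, reachable from In: {In, n1}.
Min-cut edges: In→n2 (5), n1→n5 (8); capacity 5 + 8 = 13.
This cut is saturated, so no flow can exceed 13.

13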